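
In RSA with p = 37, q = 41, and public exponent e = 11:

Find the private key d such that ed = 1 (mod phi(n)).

Step 1: n = 37 * 41 = 1517.
Step 2: phi(n) = 36 * 40 = 1440.
Step 3: Find d such that 11 * d = 1 (mod 1440).
Step 4: d = 11^(-1) mod 1440 = 131.
Verification: 11 * 131 = 1441 = 1 * 1440 + 1.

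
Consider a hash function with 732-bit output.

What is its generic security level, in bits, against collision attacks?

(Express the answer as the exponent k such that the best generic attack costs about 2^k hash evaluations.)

Step 1: The hash has a 732-bit output.
Step 2: Collision resistance means it should be infeasible to find any x != y with h(x) = h(y).
By the birthday bound, a generic collision search succeeds after about sqrt(2^732) = 2^(732/2) = 2^366 evaluations.
Step 3: Security level = 366 bits.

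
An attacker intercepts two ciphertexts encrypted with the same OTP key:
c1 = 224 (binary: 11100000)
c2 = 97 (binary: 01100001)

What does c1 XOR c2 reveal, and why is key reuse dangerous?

Step 1: c1 XOR c2 = (m1 XOR k) XOR (m2 XOR k).
Step 2: By XOR associativity/commutativity: = m1 XOR m2 XOR k XOR k = m1 XOR m2.
Step 3: 11100000 XOR 01100001 = 10000001 = 129.
Step 4: The key cancels out! An attacker learns m1 XOR m2 = 129, revealing the relationship between plaintexts.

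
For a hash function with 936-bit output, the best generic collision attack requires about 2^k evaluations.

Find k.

Step 1: The hash has a 936-bit output.
Step 2: Collision resistance means it should be infeasible to find any x != y with h(x) = h(y).
By the birthday bound, a generic collision search succeeds after about sqrt(2^936) = 2^(936/2) = 2^468 evaluations.
Step 3: Security level = 468 bits.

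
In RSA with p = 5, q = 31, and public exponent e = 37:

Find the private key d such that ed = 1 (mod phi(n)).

Step 1: n = 5 * 31 = 155.
Step 2: phi(n) = 4 * 30 = 120.
Step 3: Find d such that 37 * d = 1 (mod 120).
Step 4: d = 37^(-1) mod 120 = 13.
Verification: 37 * 13 = 481 = 4 * 120 + 1.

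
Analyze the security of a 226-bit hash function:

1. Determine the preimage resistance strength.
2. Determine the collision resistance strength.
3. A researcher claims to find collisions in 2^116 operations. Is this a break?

Step 1: Preimage resistance requires brute-force of 2^226 operations.
Step 2: Collision resistance (birthday bound) = 2^(226/2) = 2^113.
Step 3: The claimed attack costs 2^116 operations.
Step 4: Since 2^116 >= 2^113, the claimed attack is no faster than the generic birthday attack, so this does not break collision resistance.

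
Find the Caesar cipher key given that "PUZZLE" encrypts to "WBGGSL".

Step 1: Compare first letters: P (position 15) -> W (position 22).
Step 2: Shift = (22 - 15) mod 26 = 7.
The shift value is 7.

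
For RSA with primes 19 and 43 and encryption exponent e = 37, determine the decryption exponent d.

Step 1: n = 19 * 43 = 817.
Step 2: phi(n) = 18 * 42 = 756.
Step 3: Find d such that 37 * d = 1 (mod 756).
Step 4: d = 37^(-1) mod 756 = 613.
Verification: 37 * 613 = 22681 = 30 * 756 + 1.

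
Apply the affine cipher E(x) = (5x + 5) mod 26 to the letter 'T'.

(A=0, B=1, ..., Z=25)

Step 1: Convert 'T' to number: x = 19.
Step 2: E(19) = (5 * 19 + 5) mod 26 = 100 mod 26 = 22.
Step 3: Convert 22 back to letter: W.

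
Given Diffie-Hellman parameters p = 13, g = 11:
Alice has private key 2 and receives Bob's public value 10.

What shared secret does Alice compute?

Step 1: s = B^a mod p = 10^2 mod 13.
  10^1 mod 13 = 10
  10^2 mod 13 = (10 * 10) mod 13 = 9
Result: shared secret = 9.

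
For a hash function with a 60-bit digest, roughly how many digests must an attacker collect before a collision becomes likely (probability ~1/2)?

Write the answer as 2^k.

Step 1: The birthday paradox gives collision probability ~50% after sqrt(2^n) = 2^(n/2) hashes.
Step 2: For 60-bit output: 2^(60/2) = 2^30.
Step 3: Approximately 2^30 hash computations needed.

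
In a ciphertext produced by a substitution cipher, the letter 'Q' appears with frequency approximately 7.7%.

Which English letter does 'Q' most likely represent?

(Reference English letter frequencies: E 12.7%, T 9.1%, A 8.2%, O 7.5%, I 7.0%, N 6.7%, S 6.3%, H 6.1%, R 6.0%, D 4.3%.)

Step 1: The observed frequency is 7.7%.
Step 2: Compare with English frequencies:
  E: 12.7% (difference: 5.0%)
  T: 9.1% (difference: 1.4%)
  A: 8.2% (difference: 0.5%)
  O: 7.5% (difference: 0.2%) <-- closest
  I: 7.0% (difference: 0.7%)
  N: 6.7% (difference: 1.0%)
  S: 6.3% (difference: 1.4%)
  H: 6.1% (difference: 1.6%)
  R: 6.0% (difference: 1.7%)
  D: 4.3% (difference: 3.4%)
Step 3: 'Q' most likely represents 'O' (frequency 7.5%).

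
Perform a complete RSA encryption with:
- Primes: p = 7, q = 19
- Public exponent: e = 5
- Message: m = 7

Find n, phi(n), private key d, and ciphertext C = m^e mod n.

Step 1: n = 7 * 19 = 133.
Step 2: phi(n) = (7-1)(19-1) = 6 * 18 = 108.
Step 3: Find d = 5^(-1) mod 108 = 65.
  Verify: 5 * 65 = 325 = 1 (mod 108).
Step 4: C = 7^5 mod 133 = 49.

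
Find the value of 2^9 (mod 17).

Step 1: Compute 2^9 mod 17 step by step, reducing modulo 17 at each step.
  2^1 mod 17 = 2
  2^2 mod 17 = (2 * 2) mod 17 = 4
  2^3 mod 17 = (4 * 2) mod 17 = 8
  2^4 mod 17 = (8 * 2) mod 17 = 16
  2^5 mod 17 = (16 * 2) mod 17 = 15
  2^6 mod 17 = (15 * 2) mod 17 = 13
  2^7 mod 17 = (13 * 2) mod 17 = 9
  2^8 mod 17 = (9 * 2) mod 17 = 1
  2^9 mod 17 = (1 * 2) mod 17 = 2
Step 2: Result = 2.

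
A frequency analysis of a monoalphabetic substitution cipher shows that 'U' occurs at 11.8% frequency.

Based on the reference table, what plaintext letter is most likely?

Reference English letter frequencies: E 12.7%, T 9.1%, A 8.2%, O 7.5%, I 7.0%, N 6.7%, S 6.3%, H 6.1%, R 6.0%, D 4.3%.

Step 1: The observed frequency is 11.8%.
Step 2: Compare with English frequencies:
  E: 12.7% (difference: 0.9%) <-- closest
  T: 9.1% (difference: 2.7%)
  A: 8.2% (difference: 3.6%)
  O: 7.5% (difference: 4.3%)
  I: 7.0% (difference: 4.8%)
  N: 6.7% (difference: 5.1%)
  S: 6.3% (difference: 5.5%)
  H: 6.1% (difference: 5.7%)
  R: 6.0% (difference: 5.8%)
  D: 4.3% (difference: 7.5%)
Step 3: 'U' most likely represents 'E' (frequency 12.7%).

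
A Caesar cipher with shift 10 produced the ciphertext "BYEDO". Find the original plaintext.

Step 1: Reverse the shift by subtracting 10 from each letter position.
  B (position 1) -> position (1-10) mod 26 = 17 -> R
  Y (position 24) -> position (24-10) mod 26 = 14 -> O
  E (position 4) -> position (4-10) mod 26 = 20 -> U
  D (position 3) -> position (3-10) mod 26 = 19 -> T
  O (position 14) -> position (14-10) mod 26 = 4 -> E
Decrypted message: ROUTE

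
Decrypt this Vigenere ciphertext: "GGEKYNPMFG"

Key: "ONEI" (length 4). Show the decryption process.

Step 1: Key 'ONEI' has length 4. Extended key: ONEIONEION
Step 2: Decrypt each position:
  G(6) - O(14) = 18 = S
  G(6) - N(13) = 19 = T
  E(4) - E(4) = 0 = A
  K(10) - I(8) = 2 = C
  Y(24) - O(14) = 10 = K
  N(13) - N(13) = 0 = A
  P(15) - E(4) = 11 = L
  M(12) - I(8) = 4 = E
  F(5) - O(14) = 17 = R
  G(6) - N(13) = 19 = T
Plaintext: STACKALERT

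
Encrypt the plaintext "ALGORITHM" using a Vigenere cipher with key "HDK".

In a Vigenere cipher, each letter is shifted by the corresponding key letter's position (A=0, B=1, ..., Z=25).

Step 1: Repeat key to match plaintext length:
  Plaintext: ALGORITHM
  Key:       HDKHDKHDK
Step 2: Encrypt each letter:
  A(0) + H(7) = (0+7) mod 26 = 7 = H
  L(11) + D(3) = (11+3) mod 26 = 14 = O
  G(6) + K(10) = (6+10) mod 26 = 16 = Q
  O(14) + H(7) = (14+7) mod 26 = 21 = V
  R(17) + D(3) = (17+3) mod 26 = 20 = U
  I(8) + K(10) = (8+10) mod 26 = 18 = S
  T(19) + H(7) = (19+7) mod 26 = 0 = A
  H(7) + D(3) = (7+3) mod 26 = 10 = K
  M(12) + K(10) = (12+10) mod 26 = 22 = W
Ciphertext: HOQVUSAKW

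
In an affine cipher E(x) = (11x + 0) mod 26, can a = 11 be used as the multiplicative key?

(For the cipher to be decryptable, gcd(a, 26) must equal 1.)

Step 1: Compute gcd(11, 26).
Step 2: gcd(11, 26) = 1.
Since gcd = 1, 11 is coprime with 26, so it is a valid key.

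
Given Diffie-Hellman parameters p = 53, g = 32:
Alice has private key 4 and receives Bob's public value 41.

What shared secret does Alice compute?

Step 1: s = B^a mod p = 41^4 mod 53.
  41^1 mod 53 = 41
  41^2 mod 53 = (41 * 41) mod 53 = 38
  41^3 mod 53 = (38 * 41) mod 53 = 21
  41^4 mod 53 = (21 * 41) mod 53 = 13
Result: shared secret = 13.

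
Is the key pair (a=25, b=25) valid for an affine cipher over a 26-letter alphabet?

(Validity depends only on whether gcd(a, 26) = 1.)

Step 1: Compute gcd(25, 26).
Step 2: gcd(25, 26) = 1.
Since gcd = 1, 25 is coprime with 26, so it is a valid key.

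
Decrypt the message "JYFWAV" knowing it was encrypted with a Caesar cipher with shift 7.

Step 1: Reverse the shift by subtracting 7 from each letter position.
  J (position 9) -> position (9-7) mod 26 = 2 -> C
  Y (position 24) -> position (24-7) mod 26 = 17 -> R
  F (position 5) -> position (5-7) mod 26 = 24 -> Y
  W (position 22) -> position (22-7) mod 26 = 15 -> P
  A (position 0) -> position (0-7) mod 26 = 19 -> T
  V (position 21) -> position (21-7) mod 26 = 14 -> O
Decrypted message: CRYPTO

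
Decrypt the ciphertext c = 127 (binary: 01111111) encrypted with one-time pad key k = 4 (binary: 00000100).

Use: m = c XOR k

Step 1: XOR ciphertext with key:
  Ciphertext: 01111111
  Key:        00000100
  XOR:        01111011
Step 2: Plaintext = 01111011 = 123 in decimal.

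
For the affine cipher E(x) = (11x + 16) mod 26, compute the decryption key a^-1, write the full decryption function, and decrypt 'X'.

Step 1: Find a^-1, the modular inverse of 11 mod 26.
Step 2: We need 11 * a^-1 = 1 (mod 26).
Step 3: 11 * 19 = 209 = 8 * 26 + 1, so a^-1 = 19.
Step 4: D(y) = 19(y - 16) mod 26.
Step 5: Apply to 'X' (y = 23): D(23) = 19 * (23 - 16) mod 26 = 19 * 7 mod 26 = 3 -> 'D'.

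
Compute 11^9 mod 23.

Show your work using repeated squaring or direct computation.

Step 1: Compute 11^9 mod 23 step by step, reducing modulo 23 at each step.
  11^1 mod 23 = 11
  11^2 mod 23 = (11 * 11) mod 23 = 6
  11^3 mod 23 = (6 * 11) mod 23 = 20
  11^4 mod 23 = (20 * 11) mod 23 = 13
  11^5 mod 23 = (13 * 11) mod 23 = 5
  11^6 mod 23 = (5 * 11) mod 23 = 9
  11^7 mod 23 = (9 * 11) mod 23 = 7
  11^8 mod 23 = (7 * 11) mod 23 = 8
  11^9 mod 23 = (8 * 11) mod 23 = 19
Step 2: Result = 19.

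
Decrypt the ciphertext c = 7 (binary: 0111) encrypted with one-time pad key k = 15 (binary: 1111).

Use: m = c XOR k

Step 1: XOR ciphertext with key:
  Ciphertext: 0111
  Key:        1111
  XOR:        1000
Step 2: Plaintext = 1000 = 8 in decimal.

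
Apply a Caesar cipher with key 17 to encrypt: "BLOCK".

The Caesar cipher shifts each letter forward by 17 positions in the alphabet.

Step 1: For each letter, shift forward by 17 positions (mod 26).
  B (position 1) -> position (1+17) mod 26 = 18 -> S
  L (position 11) -> position (11+17) mod 26 = 2 -> C
  O (position 14) -> position (14+17) mod 26 = 5 -> F
  C (position 2) -> position (2+17) mod 26 = 19 -> T
  K (position 10) -> position (10+17) mod 26 = 1 -> B
Result: SCFTB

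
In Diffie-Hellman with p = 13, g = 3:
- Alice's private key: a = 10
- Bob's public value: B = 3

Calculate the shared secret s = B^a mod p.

Step 1: s = B^a mod p = 3^10 mod 13.
  3^1 mod 13 = 3
  3^2 mod 13 = (3 * 3) mod 13 = 9
  3^3 mod 13 = (9 * 3) mod 13 = 1
  3^4 mod 13 = (1 * 3) mod 13 = 3
  3^5 mod 13 = (3 * 3) mod 13 = 9
  3^6 mod 13 = (9 * 3) mod 13 = 1
  3^7 mod 13 = (1 * 3) mod 13 = 3
  3^8 mod 13 = (3 * 3) mod 13 = 9
  3^9 mod 13 = (9 * 3) mod 13 = 1
  3^10 mod 13 = (1 * 3) mod 13 = 3
Result: shared secret = 3.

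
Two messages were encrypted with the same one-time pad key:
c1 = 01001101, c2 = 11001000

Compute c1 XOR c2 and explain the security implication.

Step 1: c1 XOR c2 = (m1 XOR k) XOR (m2 XOR k).
Step 2: By XOR associativity/commutativity: = m1 XOR m2 XOR k XOR k = m1 XOR m2.
Step 3: 01001101 XOR 11001000 = 10000101 = 133.
Step 4: The key cancels out! An attacker learns m1 XOR m2 = 133, revealing the relationship between plaintexts.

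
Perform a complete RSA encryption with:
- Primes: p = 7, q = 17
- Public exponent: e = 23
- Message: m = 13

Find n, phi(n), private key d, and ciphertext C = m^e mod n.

Step 1: n = 7 * 17 = 119.
Step 2: phi(n) = (7-1)(17-1) = 6 * 16 = 96.
Step 3: Find d = 23^(-1) mod 96 = 71.
  Verify: 23 * 71 = 1633 = 1 (mod 96).
Step 4: C = 13^23 mod 119 = 55.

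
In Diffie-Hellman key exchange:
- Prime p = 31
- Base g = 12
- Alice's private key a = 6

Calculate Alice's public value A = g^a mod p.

Step 1: A = g^a mod p = 12^6 mod 31.
  12^1 mod 31 = 12
  12^2 mod 31 = (12 * 12) mod 31 = 20
  12^3 mod 31 = (20 * 12) mod 31 = 23
  12^4 mod 31 = (23 * 12) mod 31 = 28
  12^5 mod 31 = (28 * 12) mod 31 = 26
  12^6 mod 31 = (26 * 12) mod 31 = 2
Result: A = 2.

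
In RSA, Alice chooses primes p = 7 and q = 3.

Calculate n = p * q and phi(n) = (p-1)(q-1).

Step 1: n = p * q = 7 * 3 = 21.
Step 2: phi(n) = (p-1)(q-1) = 6 * 2 = 12.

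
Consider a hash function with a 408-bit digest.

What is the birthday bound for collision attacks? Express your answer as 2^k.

Step 1: The birthday paradox gives collision probability ~50% after sqrt(2^n) = 2^(n/2) hashes.
Step 2: For 408-bit output: 2^(408/2) = 2^204.
Step 3: Approximately 2^204 hash computations needed.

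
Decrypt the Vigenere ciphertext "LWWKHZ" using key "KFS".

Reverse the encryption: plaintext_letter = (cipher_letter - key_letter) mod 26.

Step 1: Extend key: KFSKFS
Step 2: Decrypt each letter (c - k) mod 26:
  L(11) - K(10) = (11-10) mod 26 = 1 = B
  W(22) - F(5) = (22-5) mod 26 = 17 = R
  W(22) - S(18) = (22-18) mod 26 = 4 = E
  K(10) - K(10) = (10-10) mod 26 = 0 = A
  H(7) - F(5) = (7-5) mod 26 = 2 = C
  Z(25) - S(18) = (25-18) mod 26 = 7 = H
Plaintext: BREACH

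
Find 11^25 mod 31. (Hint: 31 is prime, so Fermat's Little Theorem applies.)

Step 1: Since 31 is prime, by Fermat's Little Theorem: 11^30 = 1 (mod 31).
Step 2: Reduce exponent: 25 mod 30 = 25.
Step 3: So 11^25 = 11^25 (mod 31).
Step 4: 11^25 mod 31 = 26.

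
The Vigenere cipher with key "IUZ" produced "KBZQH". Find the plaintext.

Step 1: Extend key: IUZIU
Step 2: Decrypt each letter (c - k) mod 26:
  K(10) - I(8) = (10-8) mod 26 = 2 = C
  B(1) - U(20) = (1-20) mod 26 = 7 = H
  Z(25) - Z(25) = (25-25) mod 26 = 0 = A
  Q(16) - I(8) = (16-8) mod 26 = 8 = I
  H(7) - U(20) = (7-20) mod 26 = 13 = N
Plaintext: CHAIN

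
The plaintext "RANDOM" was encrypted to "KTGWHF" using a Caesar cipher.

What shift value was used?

Step 1: Compare first letters: R (position 17) -> K (position 10).
Step 2: Shift = (10 - 17) mod 26 = 19.
The shift value is 19.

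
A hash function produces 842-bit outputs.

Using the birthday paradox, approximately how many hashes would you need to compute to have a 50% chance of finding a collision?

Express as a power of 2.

Step 1: The birthday paradox gives collision probability ~50% after sqrt(2^n) = 2^(n/2) hashes.
Step 2: For 842-bit output: 2^(842/2) = 2^421.
Step 3: Approximately 2^421 hash computations needed.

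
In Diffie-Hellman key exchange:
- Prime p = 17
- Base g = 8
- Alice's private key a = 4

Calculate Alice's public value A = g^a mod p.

Step 1: A = g^a mod p = 8^4 mod 17.
  8^1 mod 17 = 8
  8^2 mod 17 = (8 * 8) mod 17 = 13
  8^3 mod 17 = (13 * 8) mod 17 = 2
  8^4 mod 17 = (2 * 8) mod 17 = 16
Result: A = 16.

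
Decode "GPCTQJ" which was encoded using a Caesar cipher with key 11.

Step 1: Reverse the shift by subtracting 11 from each letter position.
  G (position 6) -> position (6-11) mod 26 = 21 -> V
  P (position 15) -> position (15-11) mod 26 = 4 -> E
  C (position 2) -> position (2-11) mod 26 = 17 -> R
  T (position 19) -> position (19-11) mod 26 = 8 -> I
  Q (position 16) -> position (16-11) mod 26 = 5 -> F
  J (position 9) -> position (9-11) mod 26 = 24 -> Y
Decrypted message: VERIFY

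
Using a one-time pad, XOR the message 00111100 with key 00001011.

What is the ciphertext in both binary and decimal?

Step 1: Write out the XOR operation bit by bit:
  Message: 00111100
  Key:     00001011
  XOR:     00110111
Step 2: Convert to decimal: 00110111 = 55.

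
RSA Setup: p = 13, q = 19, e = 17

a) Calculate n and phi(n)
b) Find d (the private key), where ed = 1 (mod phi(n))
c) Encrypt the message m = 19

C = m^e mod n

Step 1: n = 13 * 19 = 247.
Step 2: phi(n) = (13-1)(19-1) = 12 * 18 = 216.
Step 3: Find d = 17^(-1) mod 216 = 89.
  Verify: 17 * 89 = 1513 = 1 (mod 216).
Step 4: C = 19^17 mod 247 = 171.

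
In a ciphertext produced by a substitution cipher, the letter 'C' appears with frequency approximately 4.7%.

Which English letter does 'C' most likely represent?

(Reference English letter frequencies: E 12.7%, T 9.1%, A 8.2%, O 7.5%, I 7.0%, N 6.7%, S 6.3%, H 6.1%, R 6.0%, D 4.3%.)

Step 1: The observed frequency is 4.7%.
Step 2: Compare with English frequencies:
  E: 12.7% (difference: 8.0%)
  T: 9.1% (difference: 4.4%)
  A: 8.2% (difference: 3.5%)
  O: 7.5% (difference: 2.8%)
  I: 7.0% (difference: 2.3%)
  N: 6.7% (difference: 2.0%)
  S: 6.3% (difference: 1.6%)
  H: 6.1% (difference: 1.4%)
  R: 6.0% (difference: 1.3%)
  D: 4.3% (difference: 0.4%) <-- closest
Step 3: 'C' most likely represents 'D' (frequency 4.3%).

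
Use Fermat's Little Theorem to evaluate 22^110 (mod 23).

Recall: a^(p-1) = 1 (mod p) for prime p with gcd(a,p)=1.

Step 1: Since 23 is prime, by Fermat's Little Theorem: 22^22 = 1 (mod 23).
Step 2: Reduce exponent: 110 mod 22 = 0.
Step 3: So 22^110 = 22^0 (mod 23).
Step 4: 22^0 mod 23 = 1.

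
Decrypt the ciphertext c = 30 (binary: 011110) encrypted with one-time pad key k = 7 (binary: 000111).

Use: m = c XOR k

Step 1: XOR ciphertext with key:
  Ciphertext: 011110
  Key:        000111
  XOR:        011001
Step 2: Plaintext = 011001 = 25 in decimal.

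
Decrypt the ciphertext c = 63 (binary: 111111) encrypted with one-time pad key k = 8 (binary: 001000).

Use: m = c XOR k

Step 1: XOR ciphertext with key:
  Ciphertext: 111111
  Key:        001000
  XOR:        110111
Step 2: Plaintext = 110111 = 55 in decimal.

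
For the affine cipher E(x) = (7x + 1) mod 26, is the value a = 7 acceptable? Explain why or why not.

Step 1: Compute gcd(7, 26).
Step 2: gcd(7, 26) = 1.
Since gcd = 1, 7 is coprime with 26, so it is a valid key.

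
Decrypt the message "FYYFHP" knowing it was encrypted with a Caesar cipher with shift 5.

Step 1: Reverse the shift by subtracting 5 from each letter position.
  F (position 5) -> position (5-5) mod 26 = 0 -> A
  Y (position 24) -> position (24-5) mod 26 = 19 -> T
  Y (position 24) -> position (24-5) mod 26 = 19 -> T
  F (position 5) -> position (5-5) mod 26 = 0 -> A
  H (position 7) -> position (7-5) mod 26 = 2 -> C
  P (position 15) -> position (15-5) mod 26 = 10 -> K
Decrypted message: ATTACK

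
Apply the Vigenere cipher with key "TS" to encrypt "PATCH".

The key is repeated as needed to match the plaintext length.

Step 1: Repeat key to match plaintext length:
  Plaintext: PATCH
  Key:       TSTST
Step 2: Encrypt each letter:
  P(15) + T(19) = (15+19) mod 26 = 8 = I
  A(0) + S(18) = (0+18) mod 26 = 18 = S
  T(19) + T(19) = (19+19) mod 26 = 12 = M
  C(2) + S(18) = (2+18) mod 26 = 20 = U
  H(7) + T(19) = (7+19) mod 26 = 0 = A
Ciphertext: ISMUA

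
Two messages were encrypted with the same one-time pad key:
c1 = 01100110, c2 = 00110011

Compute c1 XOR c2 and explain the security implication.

Step 1: c1 XOR c2 = (m1 XOR k) XOR (m2 XOR k).
Step 2: By XOR associativity/commutativity: = m1 XOR m2 XOR k XOR k = m1 XOR m2.
Step 3: 01100110 XOR 00110011 = 01010101 = 85.
Step 4: The key cancels out! An attacker learns m1 XOR m2 = 85, revealing the relationship between plaintexts.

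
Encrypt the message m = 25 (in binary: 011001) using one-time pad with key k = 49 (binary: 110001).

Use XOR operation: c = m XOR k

Step 1: Write out the XOR operation bit by bit:
  Message: 011001
  Key:     110001
  XOR:     101000
Step 2: Convert to decimal: 101000 = 40.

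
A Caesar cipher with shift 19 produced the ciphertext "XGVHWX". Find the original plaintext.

Step 1: Reverse the shift by subtracting 19 from each letter position.
  X (position 23) -> position (23-19) mod 26 = 4 -> E
  G (position 6) -> position (6-19) mod 26 = 13 -> N
  V (position 21) -> position (21-19) mod 26 = 2 -> C
  H (position 7) -> position (7-19) mod 26 = 14 -> O
  W (position 22) -> position (22-19) mod 26 = 3 -> D
  X (position 23) -> position (23-19) mod 26 = 4 -> E
Decrypted message: ENCODE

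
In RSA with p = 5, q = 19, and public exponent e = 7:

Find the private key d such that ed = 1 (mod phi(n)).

Step 1: n = 5 * 19 = 95.
Step 2: phi(n) = 4 * 18 = 72.
Step 3: Find d such that 7 * d = 1 (mod 72).
Step 4: d = 7^(-1) mod 72 = 31.
Verification: 7 * 31 = 217 = 3 * 72 + 1.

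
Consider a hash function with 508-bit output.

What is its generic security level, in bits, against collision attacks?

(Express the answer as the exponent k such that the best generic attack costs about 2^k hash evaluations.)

Step 1: The hash has a 508-bit output.
Step 2: Collision resistance means it should be infeasible to find any x != y with h(x) = h(y).
By the birthday bound, a generic collision search succeeds after about sqrt(2^508) = 2^(508/2) = 2^254 evaluations.
Step 3: Security level = 254 bits.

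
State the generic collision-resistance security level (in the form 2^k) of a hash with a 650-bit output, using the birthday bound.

Step 1: The birthday paradox gives collision probability ~50% after sqrt(2^n) = 2^(n/2) hashes.
Step 2: For 650-bit output: 2^(650/2) = 2^325.
Step 3: Approximately 2^325 hash computations needed.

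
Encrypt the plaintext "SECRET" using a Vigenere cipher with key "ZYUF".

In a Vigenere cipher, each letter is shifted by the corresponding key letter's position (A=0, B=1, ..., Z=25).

Step 1: Repeat key to match plaintext length:
  Plaintext: SECRET
  Key:       ZYUFZY
Step 2: Encrypt each letter:
  S(18) + Z(25) = (18+25) mod 26 = 17 = R
  E(4) + Y(24) = (4+24) mod 26 = 2 = C
  C(2) + U(20) = (2+20) mod 26 = 22 = W
  R(17) + F(5) = (17+5) mod 26 = 22 = W
  E(4) + Z(25) = (4+25) mod 26 = 3 = D
  T(19) + Y(24) = (19+24) mod 26 = 17 = R
Ciphertext: RCWWDR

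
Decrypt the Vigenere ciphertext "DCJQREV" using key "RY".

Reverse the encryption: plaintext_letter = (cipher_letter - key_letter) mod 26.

Step 1: Extend key: RYRYRYR
Step 2: Decrypt each letter (c - k) mod 26:
  D(3) - R(17) = (3-17) mod 26 = 12 = M
  C(2) - Y(24) = (2-24) mod 26 = 4 = E
  J(9) - R(17) = (9-17) mod 26 = 18 = S
  Q(16) - Y(24) = (16-24) mod 26 = 18 = S
  R(17) - R(17) = (17-17) mod 26 = 0 = A
  E(4) - Y(24) = (4-24) mod 26 = 6 = G
  V(21) - R(17) = (21-17) mod 26 = 4 = E
Plaintext: MESSAGE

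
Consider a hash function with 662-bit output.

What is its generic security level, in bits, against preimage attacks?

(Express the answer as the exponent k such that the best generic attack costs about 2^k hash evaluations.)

Step 1: The hash has a 662-bit output.
Step 2: Preimage resistance means: given a digest h(x), it should be infeasible to find any input that hashes to it.
With a 662-bit output there are 2^662 possible digests, so a generic brute-force preimage search costs about 2^662 evaluations.
Step 3: Security level = 662 bits.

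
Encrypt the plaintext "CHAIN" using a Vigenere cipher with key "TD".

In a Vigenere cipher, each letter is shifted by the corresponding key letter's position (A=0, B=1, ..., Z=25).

Step 1: Repeat key to match plaintext length:
  Plaintext: CHAIN
  Key:       TDTDT
Step 2: Encrypt each letter:
  C(2) + T(19) = (2+19) mod 26 = 21 = V
  H(7) + D(3) = (7+3) mod 26 = 10 = K
  A(0) + T(19) = (0+19) mod 26 = 19 = T
  I(8) + D(3) = (8+3) mod 26 = 11 = L
  N(13) + T(19) = (13+19) mod 26 = 6 = G
Ciphertext: VKTLG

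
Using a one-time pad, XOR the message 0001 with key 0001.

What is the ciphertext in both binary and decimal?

Step 1: Write out the XOR operation bit by bit:
  Message: 0001
  Key:     0001
  XOR:     0000
Step 2: Convert to decimal: 0000 = 0.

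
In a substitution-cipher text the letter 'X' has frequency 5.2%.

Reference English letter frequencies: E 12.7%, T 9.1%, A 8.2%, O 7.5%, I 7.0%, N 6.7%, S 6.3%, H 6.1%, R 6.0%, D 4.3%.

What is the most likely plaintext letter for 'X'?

Step 1: The observed frequency is 5.2%.
Step 2: Compare with English frequencies:
  E: 12.7% (difference: 7.5%)
  T: 9.1% (difference: 3.9%)
  A: 8.2% (difference: 3.0%)
  O: 7.5% (difference: 2.3%)
  I: 7.0% (difference: 1.8%)
  N: 6.7% (difference: 1.5%)
  S: 6.3% (difference: 1.1%)
  H: 6.1% (difference: 0.9%)
  R: 6.0% (difference: 0.8%) <-- closest
  D: 4.3% (difference: 0.9%)
Step 3: 'X' most likely represents 'R' (frequency 6.0%).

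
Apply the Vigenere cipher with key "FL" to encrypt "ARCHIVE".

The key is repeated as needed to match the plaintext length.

Step 1: Repeat key to match plaintext length:
  Plaintext: ARCHIVE
  Key:       FLFLFLF
Step 2: Encrypt each letter:
  A(0) + F(5) = (0+5) mod 26 = 5 = F
  R(17) + L(11) = (17+11) mod 26 = 2 = C
  C(2) + F(5) = (2+5) mod 26 = 7 = H
  H(7) + L(11) = (7+11) mod 26 = 18 = S
  I(8) + F(5) = (8+5) mod 26 = 13 = N
  V(21) + L(11) = (21+11) mod 26 = 6 = G
  E(4) + F(5) = (4+5) mod 26 = 9 = J
Ciphertext: FCHSNGJ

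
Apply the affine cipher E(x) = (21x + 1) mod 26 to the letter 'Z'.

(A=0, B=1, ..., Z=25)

Step 1: Convert 'Z' to number: x = 25.
Step 2: E(25) = (21 * 25 + 1) mod 26 = 526 mod 26 = 6.
Step 3: Convert 6 back to letter: G.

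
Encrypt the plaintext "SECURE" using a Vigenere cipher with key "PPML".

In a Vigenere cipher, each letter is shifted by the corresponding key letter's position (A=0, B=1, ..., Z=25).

Step 1: Repeat key to match plaintext length:
  Plaintext: SECURE
  Key:       PPMLPP
Step 2: Encrypt each letter:
  S(18) + P(15) = (18+15) mod 26 = 7 = H
  E(4) + P(15) = (4+15) mod 26 = 19 = T
  C(2) + M(12) = (2+12) mod 26 = 14 = O
  U(20) + L(11) = (20+11) mod 26 = 5 = F
  R(17) + P(15) = (17+15) mod 26 = 6 = G
  E(4) + P(15) = (4+15) mod 26 = 19 = T
Ciphertext: HTOFGT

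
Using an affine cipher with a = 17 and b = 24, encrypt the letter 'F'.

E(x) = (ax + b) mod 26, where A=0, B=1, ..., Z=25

Step 1: Convert 'F' to number: x = 5.
Step 2: E(5) = (17 * 5 + 24) mod 26 = 109 mod 26 = 5.
Step 3: Convert 5 back to letter: F.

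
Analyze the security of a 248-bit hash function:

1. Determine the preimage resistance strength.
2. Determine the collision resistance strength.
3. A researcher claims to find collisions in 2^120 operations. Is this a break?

Step 1: Preimage resistance requires brute-force of 2^248 operations.
Step 2: Collision resistance (birthday bound) = 2^(248/2) = 2^124.
Step 3: The claimed attack costs 2^120 operations.
Step 4: Since 2^120 < 2^124, the claimed attack beats the generic birthday bound, so collision resistance is broken.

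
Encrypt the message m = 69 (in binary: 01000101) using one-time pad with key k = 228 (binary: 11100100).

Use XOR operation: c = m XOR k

Step 1: Write out the XOR operation bit by bit:
  Message: 01000101
  Key:     11100100
  XOR:     10100001
Step 2: Convert to decimal: 10100001 = 161.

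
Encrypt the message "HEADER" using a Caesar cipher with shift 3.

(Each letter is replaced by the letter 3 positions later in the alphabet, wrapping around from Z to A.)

Step 1: For each letter, shift forward by 3 positions (mod 26).
  H (position 7) -> position (7+3) mod 26 = 10 -> K
  E (position 4) -> position (4+3) mod 26 = 7 -> H
  A (position 0) -> position (0+3) mod 26 = 3 -> D
  D (position 3) -> position (3+3) mod 26 = 6 -> G
  E (position 4) -> position (4+3) mod 26 = 7 -> H
  R (position 17) -> position (17+3) mod 26 = 20 -> U
Result: KHDGHU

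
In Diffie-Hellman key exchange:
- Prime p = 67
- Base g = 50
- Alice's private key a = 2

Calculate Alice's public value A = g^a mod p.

Step 1: A = g^a mod p = 50^2 mod 67.
  50^1 mod 67 = 50
  50^2 mod 67 = (50 * 50) mod 67 = 21
Result: A = 21.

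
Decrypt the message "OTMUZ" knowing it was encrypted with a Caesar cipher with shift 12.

Step 1: Reverse the shift by subtracting 12 from each letter position.
  O (position 14) -> position (14-12) mod 26 = 2 -> C
  T (position 19) -> position (19-12) mod 26 = 7 -> H
  M (position 12) -> position (12-12) mod 26 = 0 -> A
  U (position 20) -> position (20-12) mod 26 = 8 -> I
  Z (position 25) -> position (25-12) mod 26 = 13 -> N
Decrypted message: CHAIN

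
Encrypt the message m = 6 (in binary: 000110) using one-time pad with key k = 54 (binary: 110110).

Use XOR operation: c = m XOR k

Step 1: Write out the XOR operation bit by bit:
  Message: 000110
  Key:     110110
  XOR:     110000
Step 2: Convert to decimal: 110000 = 48.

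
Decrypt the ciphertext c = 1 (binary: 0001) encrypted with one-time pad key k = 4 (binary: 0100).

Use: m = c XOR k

Step 1: XOR ciphertext with key:
  Ciphertext: 0001
  Key:        0100
  XOR:        0101
Step 2: Plaintext = 0101 = 5 in decimal.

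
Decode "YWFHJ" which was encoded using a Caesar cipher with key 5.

Step 1: Reverse the shift by subtracting 5 from each letter position.
  Y (position 24) -> position (24-5) mod 26 = 19 -> T
  W (position 22) -> position (22-5) mod 26 = 17 -> R
  F (position 5) -> position (5-5) mod 26 = 0 -> A
  H (position 7) -> position (7-5) mod 26 = 2 -> C
  J (position 9) -> position (9-5) mod 26 = 4 -> E
Decrypted message: TRACE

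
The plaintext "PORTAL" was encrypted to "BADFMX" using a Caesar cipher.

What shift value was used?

Step 1: Compare first letters: P (position 15) -> B (position 1).
Step 2: Shift = (1 - 15) mod 26 = 12.
The shift value is 12.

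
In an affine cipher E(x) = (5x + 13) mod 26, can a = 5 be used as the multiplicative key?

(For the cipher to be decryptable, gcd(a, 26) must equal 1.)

Step 1: Compute gcd(5, 26).
Step 2: gcd(5, 26) = 1.
Since gcd = 1, 5 is coprime with 26, so it is a valid key.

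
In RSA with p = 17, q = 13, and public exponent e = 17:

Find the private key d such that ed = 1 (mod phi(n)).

Step 1: n = 17 * 13 = 221.
Step 2: phi(n) = 16 * 12 = 192.
Step 3: Find d such that 17 * d = 1 (mod 192).
Step 4: d = 17^(-1) mod 192 = 113.
Verification: 17 * 113 = 1921 = 10 * 192 + 1.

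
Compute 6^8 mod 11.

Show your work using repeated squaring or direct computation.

Step 1: Compute 6^8 mod 11 step by step, reducing modulo 11 at each step.
  6^1 mod 11 = 6
  6^2 mod 11 = (6 * 6) mod 11 = 3
  6^3 mod 11 = (3 * 6) mod 11 = 7
  6^4 mod 11 = (7 * 6) mod 11 = 9
  6^5 mod 11 = (9 * 6) mod 11 = 10
  6^6 mod 11 = (10 * 6) mod 11 = 5
  6^7 mod 11 = (5 * 6) mod 11 = 8
  6^8 mod 11 = (8 * 6) mod 11 = 4
Step 2: Result = 4.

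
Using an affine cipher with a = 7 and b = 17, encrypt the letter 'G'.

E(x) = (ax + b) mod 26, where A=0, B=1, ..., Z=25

Step 1: Convert 'G' to number: x = 6.
Step 2: E(6) = (7 * 6 + 17) mod 26 = 59 mod 26 = 7.
Step 3: Convert 7 back to letter: H.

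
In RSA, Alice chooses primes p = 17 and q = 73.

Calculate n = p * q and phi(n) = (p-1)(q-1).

Step 1: n = p * q = 17 * 73 = 1241.
Step 2: phi(n) = (p-1)(q-1) = 16 * 72 = 1152.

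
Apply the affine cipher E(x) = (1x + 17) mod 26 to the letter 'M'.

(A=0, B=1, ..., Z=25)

Step 1: Convert 'M' to number: x = 12.
Step 2: E(12) = (1 * 12 + 17) mod 26 = 29 mod 26 = 3.
Step 3: Convert 3 back to letter: D.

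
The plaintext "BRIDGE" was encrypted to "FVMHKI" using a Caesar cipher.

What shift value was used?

Step 1: Compare first letters: B (position 1) -> F (position 5).
Step 2: Shift = (5 - 1) mod 26 = 4.
The shift value is 4.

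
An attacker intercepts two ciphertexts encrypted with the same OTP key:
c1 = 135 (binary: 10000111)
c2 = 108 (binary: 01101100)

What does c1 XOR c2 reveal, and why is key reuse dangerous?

Step 1: c1 XOR c2 = (m1 XOR k) XOR (m2 XOR k).
Step 2: By XOR associativity/commutativity: = m1 XOR m2 XOR k XOR k = m1 XOR m2.
Step 3: 10000111 XOR 01101100 = 11101011 = 235.
Step 4: The key cancels out! An attacker learns m1 XOR m2 = 235, revealing the relationship between plaintexts.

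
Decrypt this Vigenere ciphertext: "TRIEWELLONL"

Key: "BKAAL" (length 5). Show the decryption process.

Step 1: Key 'BKAAL' has length 5. Extended key: BKAALBKAALB
Step 2: Decrypt each position:
  T(19) - B(1) = 18 = S
  R(17) - K(10) = 7 = H
  I(8) - A(0) = 8 = I
  E(4) - A(0) = 4 = E
  W(22) - L(11) = 11 = L
  E(4) - B(1) = 3 = D
  L(11) - K(10) = 1 = B
  L(11) - A(0) = 11 = L
  O(14) - A(0) = 14 = O
  N(13) - L(11) = 2 = C
  L(11) - B(1) = 10 = K
Plaintext: SHIELDBLOCK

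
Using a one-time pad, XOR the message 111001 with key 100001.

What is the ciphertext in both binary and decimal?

Step 1: Write out the XOR operation bit by bit:
  Message: 111001
  Key:     100001
  XOR:     011000
Step 2: Convert to decimal: 011000 = 24.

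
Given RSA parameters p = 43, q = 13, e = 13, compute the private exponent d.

Step 1: n = 43 * 13 = 559.
Step 2: phi(n) = 42 * 12 = 504.
Step 3: Find d such that 13 * d = 1 (mod 504).
Step 4: d = 13^(-1) mod 504 = 349.
Verification: 13 * 349 = 4537 = 9 * 504 + 1.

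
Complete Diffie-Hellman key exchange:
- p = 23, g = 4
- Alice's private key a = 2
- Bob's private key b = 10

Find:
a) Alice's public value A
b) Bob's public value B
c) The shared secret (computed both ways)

Step 1: A = g^a mod p = 4^2 mod 23 = 16.
Step 2: B = g^b mod p = 4^10 mod 23 = 6.
Step 3: Alice computes s = B^a mod p = 6^2 mod 23 = 13.
Step 4: Bob computes s = A^b mod p = 16^10 mod 23 = 13.
Both sides agree: shared secret = 13.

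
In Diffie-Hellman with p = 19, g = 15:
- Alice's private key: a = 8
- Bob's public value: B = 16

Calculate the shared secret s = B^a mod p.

Step 1: s = B^a mod p = 16^8 mod 19.
  16^1 mod 19 = 16
  16^2 mod 19 = (16 * 16) mod 19 = 9
  16^3 mod 19 = (9 * 16) mod 19 = 11
  16^4 mod 19 = (11 * 16) mod 19 = 5
  16^5 mod 19 = (5 * 16) mod 19 = 4
  16^6 mod 19 = (4 * 16) mod 19 = 7
  16^7 mod 19 = (7 * 16) mod 19 = 17
  16^8 mod 19 = (17 * 16) mod 19 = 6
Result: shared secret = 6.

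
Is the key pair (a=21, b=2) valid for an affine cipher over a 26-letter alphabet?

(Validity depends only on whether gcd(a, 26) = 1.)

Step 1: Compute gcd(21, 26).
Step 2: gcd(21, 26) = 1.
Since gcd = 1, 21 is coprime with 26, so it is a valid key.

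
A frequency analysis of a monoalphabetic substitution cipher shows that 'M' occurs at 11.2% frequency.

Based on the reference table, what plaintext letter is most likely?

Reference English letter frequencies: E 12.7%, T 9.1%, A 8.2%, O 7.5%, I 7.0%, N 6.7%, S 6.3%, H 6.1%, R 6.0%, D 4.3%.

Step 1: The observed frequency is 11.2%.
Step 2: Compare with English frequencies:
  E: 12.7% (difference: 1.5%) <-- closest
  T: 9.1% (difference: 2.1%)
  A: 8.2% (difference: 3.0%)
  O: 7.5% (difference: 3.7%)
  I: 7.0% (difference: 4.2%)
  N: 6.7% (difference: 4.5%)
  S: 6.3% (difference: 4.9%)
  H: 6.1% (difference: 5.1%)
  R: 6.0% (difference: 5.2%)
  D: 4.3% (difference: 6.9%)
Step 3: 'M' most likely represents 'E' (frequency 12.7%).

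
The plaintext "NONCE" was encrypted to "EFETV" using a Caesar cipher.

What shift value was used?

Step 1: Compare first letters: N (position 13) -> E (position 4).
Step 2: Shift = (4 - 13) mod 26 = 17.
The shift value is 17.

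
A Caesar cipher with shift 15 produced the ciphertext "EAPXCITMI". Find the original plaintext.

Step 1: Reverse the shift by subtracting 15 from each letter position.
  E (position 4) -> position (4-15) mod 26 = 15 -> P
  A (position 0) -> position (0-15) mod 26 = 11 -> L
  P (position 15) -> position (15-15) mod 26 = 0 -> A
  X (position 23) -> position (23-15) mod 26 = 8 -> I
  C (position 2) -> position (2-15) mod 26 = 13 -> N
  I (position 8) -> position (8-15) mod 26 = 19 -> T
  T (position 19) -> position (19-15) mod 26 = 4 -> E
  M (position 12) -> position (12-15) mod 26 = 23 -> X
  I (position 8) -> position (8-15) mod 26 = 19 -> T
Decrypted message: PLAINTEXT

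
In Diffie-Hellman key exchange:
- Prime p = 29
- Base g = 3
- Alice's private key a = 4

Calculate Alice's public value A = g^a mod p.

Step 1: A = g^a mod p = 3^4 mod 29.
  3^1 mod 29 = 3
  3^2 mod 29 = (3 * 3) mod 29 = 9
  3^3 mod 29 = (9 * 3) mod 29 = 27
  3^4 mod 29 = (27 * 3) mod 29 = 23
Result: A = 23.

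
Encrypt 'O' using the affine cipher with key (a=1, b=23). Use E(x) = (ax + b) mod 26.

Step 1: Convert 'O' to number: x = 14.
Step 2: E(14) = (1 * 14 + 23) mod 26 = 37 mod 26 = 11.
Step 3: Convert 11 back to letter: L.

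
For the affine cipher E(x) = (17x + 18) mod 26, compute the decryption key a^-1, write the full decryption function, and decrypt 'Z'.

Step 1: Find a^-1, the modular inverse of 17 mod 26.
Step 2: We need 17 * a^-1 = 1 (mod 26).
Step 3: 17 * 23 = 391 = 15 * 26 + 1, so a^-1 = 23.
Step 4: D(y) = 23(y - 18) mod 26.
Step 5: Apply to 'Z' (y = 25): D(25) = 23 * (25 - 18) mod 26 = 23 * 7 mod 26 = 5 -> 'F'.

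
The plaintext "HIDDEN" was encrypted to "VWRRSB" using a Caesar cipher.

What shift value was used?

Step 1: Compare first letters: H (position 7) -> V (position 21).
Step 2: Shift = (21 - 7) mod 26 = 14.
The shift value is 14.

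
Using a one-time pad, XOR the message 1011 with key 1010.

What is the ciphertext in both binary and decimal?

Step 1: Write out the XOR operation bit by bit:
  Message: 1011
  Key:     1010
  XOR:     0001
Step 2: Convert to decimal: 0001 = 1.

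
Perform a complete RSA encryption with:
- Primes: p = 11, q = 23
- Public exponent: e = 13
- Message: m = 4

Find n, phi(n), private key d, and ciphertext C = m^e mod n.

Step 1: n = 11 * 23 = 253.
Step 2: phi(n) = (11-1)(23-1) = 10 * 22 = 220.
Step 3: Find d = 13^(-1) mod 220 = 17.
  Verify: 13 * 17 = 221 = 1 (mod 220).
Step 4: C = 4^13 mod 253 = 108.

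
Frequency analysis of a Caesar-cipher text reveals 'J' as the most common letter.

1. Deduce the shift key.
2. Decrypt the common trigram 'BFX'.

Step 1: In English, 'E' is the most frequent letter (12.7%).
Step 2: The most frequent ciphertext letter is 'J' (position 9).
Step 3: Shift = (9 - 4) mod 26 = 5.
Step 4: Decrypt 'BFX' by shifting back 5:
  B -> W
  F -> A
  X -> S
Step 5: 'BFX' decrypts to 'WAS'.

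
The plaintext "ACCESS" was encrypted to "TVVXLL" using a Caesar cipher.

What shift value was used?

Step 1: Compare first letters: A (position 0) -> T (position 19).
Step 2: Shift = (19 - 0) mod 26 = 19.
The shift value is 19.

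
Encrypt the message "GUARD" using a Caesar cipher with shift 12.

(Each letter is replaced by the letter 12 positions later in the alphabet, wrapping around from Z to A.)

Step 1: For each letter, shift forward by 12 positions (mod 26).
  G (position 6) -> position (6+12) mod 26 = 18 -> S
  U (position 20) -> position (20+12) mod 26 = 6 -> G
  A (position 0) -> position (0+12) mod 26 = 12 -> M
  R (position 17) -> position (17+12) mod 26 = 3 -> D
  D (position 3) -> position (3+12) mod 26 = 15 -> P
Result: SGMDP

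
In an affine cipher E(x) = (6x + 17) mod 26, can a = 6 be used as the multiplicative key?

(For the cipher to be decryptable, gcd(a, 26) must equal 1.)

Step 1: Compute gcd(6, 26).
Step 2: gcd(6, 26) = 2.
Since gcd = 2 != 1, 6 shares a common factor with 26, so it cannot be used.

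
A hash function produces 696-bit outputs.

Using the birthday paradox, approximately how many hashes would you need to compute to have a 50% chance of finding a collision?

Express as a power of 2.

Step 1: The birthday paradox gives collision probability ~50% after sqrt(2^n) = 2^(n/2) hashes.
Step 2: For 696-bit output: 2^(696/2) = 2^348.
Step 3: Approximately 2^348 hash computations needed.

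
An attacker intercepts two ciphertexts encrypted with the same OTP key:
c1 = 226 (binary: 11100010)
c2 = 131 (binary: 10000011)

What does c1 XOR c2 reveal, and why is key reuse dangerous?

Step 1: c1 XOR c2 = (m1 XOR k) XOR (m2 XOR k).
Step 2: By XOR associativity/commutativity: = m1 XOR m2 XOR k XOR k = m1 XOR m2.
Step 3: 11100010 XOR 10000011 = 01100001 = 97.
Step 4: The key cancels out! An attacker learns m1 XOR m2 = 97, revealing the relationship between plaintexts.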